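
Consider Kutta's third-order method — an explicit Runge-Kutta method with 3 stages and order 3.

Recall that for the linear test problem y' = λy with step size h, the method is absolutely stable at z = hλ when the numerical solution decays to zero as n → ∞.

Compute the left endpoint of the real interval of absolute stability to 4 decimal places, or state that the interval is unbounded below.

On y'=λy, z=hλ:
  order 3, 3-stage ⇒ R(z)=1+z+z^2/2+z^3/6
  (e.g. R(-0.85)=0.40890, |R|=0.40890)

Boundary: |R(x)|=1, x<0.
x=-0.85: |R|=0.4089
|R(-2.39)|=0.8093 |R(-2.15)|=0.4951 |R(-1.75)|=0.1120
Bisect:
  x_lo=-2.9478 |R|=1.8721  x_hi=-0.3118 |R|=0.7318
  mid=-1.62977 |R|=0.02318 →hi
  mid=-2.28877 |R|=0.66781 →hi
  mid=-2.61826 |R|=1.18211 →lo
  mid=-2.45351 |R|=0.90523 →hi
  mid=-2.53589 |R|=1.03846 →lo
  mid=-2.49470 |R|=0.97058 →hi
  mid=-2.51529 |R|=1.00420 →lo
  ...
  [-2.51288,-2.51272] ⇒ x*=-2.5127
Stable set (-2.5127, 0).

z* = -2.5127.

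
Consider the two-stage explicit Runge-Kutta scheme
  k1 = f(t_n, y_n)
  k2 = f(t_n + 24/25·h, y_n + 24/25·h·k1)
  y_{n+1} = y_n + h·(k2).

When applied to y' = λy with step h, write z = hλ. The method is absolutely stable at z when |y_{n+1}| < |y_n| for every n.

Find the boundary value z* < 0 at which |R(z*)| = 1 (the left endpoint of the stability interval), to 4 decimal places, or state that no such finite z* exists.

z* = -1.0417.

Set f=λy, z=hλ:
  k1=λy_n ⇒ h·k1=z·y_n;  k2=λ(1+24/25z)y_n ⇒ h·k2=z(1+24/25z)y_n
  y_{n+1}/y_n = 1 + z(1+24/25z) = 1 + z + 24/25z²
  ⇒ R(z) = 1 + z + 24/25z².

Find x<0 with |R(x)|<1.
x=-0.32: |R|=0.7783
R=1: x+24/25x²=0 ⇒ x=−25/24=-1.0417; min R=1−1/(4·24/25)=0.7396>−1
Confirm numerically:
  x=-0.919: |R|=0.89178 <1
  x=-0.875: |R|=0.86000 <1
  x=-0.594: |R|=0.74472 <1
  x=-1.437: |R|=1.54537 >1
  x=-1.231: |R|=1.22375 >1
Interval (-1.0417, 0).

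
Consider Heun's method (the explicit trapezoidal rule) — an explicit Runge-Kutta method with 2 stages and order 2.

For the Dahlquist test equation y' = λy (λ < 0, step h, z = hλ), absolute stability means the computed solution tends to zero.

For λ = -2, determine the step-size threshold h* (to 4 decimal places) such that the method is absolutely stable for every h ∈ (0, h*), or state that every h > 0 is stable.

Set f=λy, z=hλ:
  order 2, 2-stage ⇒ R(z)=1+z+z^2/2
  (e.g. R(-1.35)=0.56125, |R|=0.56125)

Find x<0 with |R(x)|<1.
x=-1.35: |R|=0.5613
|R(-2.17)|=1.1845 |R(-1.8)|=0.8200 |R(-0.63)|=0.5684
Bisect:
  x_lo=-2.4035 |R|=1.4850  x_hi=-0.0700 |R|=0.9324
  mid=-1.23679 |R|=0.52803 →hi
  mid=-1.82017 |R|=0.83634 →hi
  mid=-2.11186 |R|=1.11811 →lo
  mid=-1.96601 |R|=0.96659 →hi
  mid=-2.03893 |R|=1.03969 →lo
  mid=-2.00247 |R|=1.00248 →lo
  mid=-1.98424 |R|=0.98437 →hi
  mid=-1.99336 |R|=0.99338 →hi
  mid=-1.99792 |R|=0.99792 →hi
  ...
  [-2.00005,-1.99991] ⇒ x*=-2.0000
Stable set (-2.0000, 0).

(-2.0000,0); λ=-2 ⇒ h* = 1.0000.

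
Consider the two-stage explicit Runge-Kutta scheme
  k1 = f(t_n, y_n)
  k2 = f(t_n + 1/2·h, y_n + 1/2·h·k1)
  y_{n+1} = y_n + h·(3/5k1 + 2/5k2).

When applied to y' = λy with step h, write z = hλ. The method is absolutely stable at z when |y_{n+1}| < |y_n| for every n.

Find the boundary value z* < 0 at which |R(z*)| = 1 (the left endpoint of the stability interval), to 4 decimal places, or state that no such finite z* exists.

z* = -5.0000.

With y'=λy (z=hλ):
  k1=λy_n ⇒ h·k1=z·y_n;  k2=λ(1+1/2z)y_n ⇒ h·k2=z(1+1/2z)y_n
  y_{n+1}/y_n = 1 + 3/5z + 2/5z(1+1/2z) = 1 + z + 1/5z²
  Hence R(z) = 1 + z + 1/5z².

Find x<0 with |R(x)|<1.
x=-1.52: |R|=0.0579
R=1: x+1/5x²=0 ⇒ x=−5=-5.0000; min R=1−1/(4·1/5)=-0.2500>−1
Confirm numerically:
  x=-4.864: |R|=0.86770 <1
  x=-4.101: |R|=0.26264 <1
  x=-3.445: |R|=0.07139 <1
  x=-2.406: |R|=0.24823 <1
  x=-5.473: |R|=1.51775 >1
  x=-5.335: |R|=1.35744 >1
Stable set (-5.0000, 0).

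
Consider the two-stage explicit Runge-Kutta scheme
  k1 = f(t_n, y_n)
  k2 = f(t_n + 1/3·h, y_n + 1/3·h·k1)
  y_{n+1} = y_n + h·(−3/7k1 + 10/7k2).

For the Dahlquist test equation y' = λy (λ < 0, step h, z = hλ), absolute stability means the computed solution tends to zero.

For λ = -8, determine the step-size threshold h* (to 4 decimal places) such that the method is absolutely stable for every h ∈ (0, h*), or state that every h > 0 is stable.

Set f=λy, z=hλ:
  k1=λy_n ⇒ h·k1=z·y_n;  k2=λ(1+1/3z)y_n ⇒ h·k2=z(1+1/3z)y_n
  y_{n+1}/y_n = 1 − 3/7z + 10/7z(1+1/3z) = 1 + z + 10/21z²
  R(z) = 1 + z + 10/21z².

Need |R(x)|<1, x<0.
x=-1.55: |R|=0.5940
R=1: x+10/21x²=0 ⇒ x=−21/10=-2.1000; min R=1−1/(4·10/21)=0.4750>−1
Confirm numerically:
  x=-1.746: |R|=0.70567 <1
  x=-1.591: |R|=0.61437 <1
  x=-1.224: |R|=0.48942 <1
  x=-0.856: |R|=0.49292 <1
  x=-2.407: |R|=1.35188 >1
  x=-2.243: |R|=1.15274 >1
Interval (-2.1000, 0).

(-2.1000,0); λ=-8 ⇒ h* = (21/10)/8 = 0.2625.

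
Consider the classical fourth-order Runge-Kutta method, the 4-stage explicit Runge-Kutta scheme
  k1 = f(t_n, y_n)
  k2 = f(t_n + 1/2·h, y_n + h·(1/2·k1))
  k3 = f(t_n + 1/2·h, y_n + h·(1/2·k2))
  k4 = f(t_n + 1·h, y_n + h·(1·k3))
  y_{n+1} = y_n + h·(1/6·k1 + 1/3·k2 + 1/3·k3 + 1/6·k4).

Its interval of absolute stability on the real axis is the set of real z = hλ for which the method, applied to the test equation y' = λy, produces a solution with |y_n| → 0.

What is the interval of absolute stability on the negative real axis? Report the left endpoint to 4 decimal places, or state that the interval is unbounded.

With y'=λy (z=hλ):
  order 4, 4-stage ⇒ R(z)=1+z+z^2/2+z^3/6+z^4/24
  (e.g. R(-0.99)=0.37836, |R|=0.37836)

Solve |R(x)|<1 on ℝ⁻.
x=-0.99: |R|=0.3784
|R(-3.14)|=1.6804 |R(-1.81)|=0.2870 |R(-0.75)|=0.4741
Bisect:
  x_lo=-3.2698 |R|=2.0123  x_hi=-0.3535 |R|=0.7023
  mid=-1.81162 |R|=0.28722 →hi
  mid=-2.54069 |R|=0.68964 →hi
  mid=-2.90522 |R|=1.19640 →lo
  mid=-2.72296 |R|=0.91001 →hi
  mid=-2.81409 |R|=1.04429 →lo
  mid=-2.76852 |R|=0.97501 →hi
  mid=-2.79131 |R|=1.00910 →lo
  ...
  [-2.78543,-2.78526] ⇒ x*=-2.7853
Interval (-2.7853, 0).

z∈(-2.7853,0).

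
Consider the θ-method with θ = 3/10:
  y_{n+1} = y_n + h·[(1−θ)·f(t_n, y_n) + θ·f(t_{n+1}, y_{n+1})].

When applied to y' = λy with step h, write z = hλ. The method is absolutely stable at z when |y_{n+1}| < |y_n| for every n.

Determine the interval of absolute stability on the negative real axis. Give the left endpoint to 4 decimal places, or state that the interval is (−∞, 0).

z∈(-5.0000,0).

With y'=λy (z=hλ):
  y_{n+1} = y_n + z·[7/10·y_n + 3/10·y_{n+1}] ⇒ (1 − 3/10z)y_{n+1} = (1 + 7/10z)y_n
  R(z) = (1 + 7/10z)/(1 − 3/10z).

Find x<0 with |R(x)|<1.
x=-0.33: |R|=0.6997
R=−1: 1+7/10x = −1+3/10x ⇒ -2/5x=2 ⇒ x=2/(-2/5)=-5.0000
Confirm numerically:
  x=-4.552: |R|=0.92425 <1
  x=-3.520: |R|=0.71206 <1
  x=-3.097: |R|=0.60541 <1
  x=-5.582: |R|=1.08704 >1
  x=-5.531: |R|=1.07987 >1
  x=-5.173: |R|=1.02712 >1
Interval (-5.0000, 0).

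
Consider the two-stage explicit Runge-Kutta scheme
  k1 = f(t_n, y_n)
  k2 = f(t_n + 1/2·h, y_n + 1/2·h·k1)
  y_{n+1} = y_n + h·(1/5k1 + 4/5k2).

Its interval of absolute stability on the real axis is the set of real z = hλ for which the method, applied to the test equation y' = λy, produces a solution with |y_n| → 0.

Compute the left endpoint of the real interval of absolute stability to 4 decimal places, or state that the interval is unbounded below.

With y'=λy (z=hλ):
  k1=λy_n ⇒ h·k1=z·y_n;  k2=λ(1+1/2z)y_n ⇒ h·k2=z(1+1/2z)y_n
  y_{n+1}/y_n = 1 + 1/5z + 4/5z(1+1/2z) = 1 + z + 2/5z²
  so R(z) = 1 + z + 2/5z².

Solve |R(x)|<1 on ℝ⁻.
x=-0.79: |R|=0.4596
R=1: x+2/5x²=0 ⇒ x=−5/2=-2.5000; min R=1−1/(4·2/5)=0.3750>−1
Confirm numerically:
  x=-1.422: |R|=0.38683 <1
  x=-1.409: |R|=0.38511 <1
  x=-1.306: |R|=0.37625 <1
  x=-1.262: |R|=0.37506 <1
  x=-2.977: |R|=1.56801 >1
  x=-2.715: |R|=1.23349 >1
  x=-2.545: |R|=1.04581 >1
Stable set (-2.5000, 0).

z* = -2.5000.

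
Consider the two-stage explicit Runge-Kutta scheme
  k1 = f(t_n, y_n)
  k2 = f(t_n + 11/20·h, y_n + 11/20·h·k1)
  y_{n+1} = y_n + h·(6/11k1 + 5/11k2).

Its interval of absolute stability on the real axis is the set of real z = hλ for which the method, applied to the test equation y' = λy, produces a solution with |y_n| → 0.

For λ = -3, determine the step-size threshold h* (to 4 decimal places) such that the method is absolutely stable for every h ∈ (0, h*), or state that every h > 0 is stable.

(-4.0000,0); λ=-3 ⇒ h* = (4)/3 = 1.3333.

Set f=λy, z=hλ:
  k1=λy_n ⇒ h·k1=z·y_n;  k2=λ(1+11/20z)y_n ⇒ h·k2=z(1+11/20z)y_n
  y_{n+1}/y_n = 1 + 6/11z + 5/11z(1+11/20z) = 1 + z + 1/4z²
  ⇒ R(z) = 1 + z + 1/4z².

Solve |R(x)|<1 on ℝ⁻.
x=-1.54: |R|=0.0529
R=1: x+1/4x²=0 ⇒ x=−4=-4.0000; min R=1−1/(4·1/4)=0.0000>−1
Confirm numerically:
  x=-2.976: |R|=0.23814 <1
  x=-2.818: |R|=0.16728 <1
  x=-2.742: |R|=0.13764 <1
  x=-2.249: |R|=0.01550 <1
  x=-4.539: |R|=1.61163 >1
  x=-4.464: |R|=1.51782 >1
  x=-4.332: |R|=1.35956 >1
So |R|<1 on (-4.0000, 0).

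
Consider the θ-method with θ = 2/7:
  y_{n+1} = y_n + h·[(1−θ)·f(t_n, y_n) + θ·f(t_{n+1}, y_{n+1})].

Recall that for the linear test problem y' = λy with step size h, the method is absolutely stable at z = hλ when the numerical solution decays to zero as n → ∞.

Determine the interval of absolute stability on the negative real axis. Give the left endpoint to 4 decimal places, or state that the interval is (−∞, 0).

On y'=λy, z=hλ:
  y_{n+1} = y_n + z·[5/7·y_n + 2/7·y_{n+1}] ⇒ (1 − 2/7z)y_{n+1} = (1 + 5/7z)y_n
  R(z) = (1 + 5/7z)/(1 − 2/7z).

Need |R(x)|<1, x<0.
x=-1.26: |R|=0.0735
R=−1: 1+5/7x = −1+2/7x ⇒ -3/7x=2 ⇒ x=2/(-3/7)=-4.6667
Confirm numerically:
  x=-3.572: |R|=0.76782 <1
  x=-2.164: |R|=0.33722 <1
  x=-2.094: |R|=0.31015 <1
  x=-5.116: |R|=1.07823 >1
  x=-5.105: |R|=1.07641 >1
Interval (-4.6667, 0).

z∈(-4.6667,0).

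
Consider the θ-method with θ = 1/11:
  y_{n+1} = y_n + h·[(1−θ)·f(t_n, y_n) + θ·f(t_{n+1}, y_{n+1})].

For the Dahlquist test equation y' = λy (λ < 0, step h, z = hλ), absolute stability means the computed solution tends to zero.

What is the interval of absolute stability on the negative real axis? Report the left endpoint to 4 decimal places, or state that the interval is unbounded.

Set f=λy, z=hλ:
  y_{n+1} = y_n + z·[10/11·y_n + 1/11·y_{n+1}] ⇒ (1 − 1/11z)y_{n+1} = (1 + 10/11z)y_n
  so R(z) = (1 + 10/11z)/(1 − 1/11z).

Find x<0 with |R(x)|<1.
x=-1.2: |R|=0.0820
R=−1: 1+10/11x = −1+1/11x ⇒ -9/11x=2 ⇒ x=2/(-9/11)=-2.4444
Confirm numerically:
  x=-2.225: |R|=0.85066 <1
  x=-1.478: |R|=0.30293 <1
  x=-1.200: |R|=0.08197 <1
  x=-2.904: |R|=1.29747 >1
  x=-2.712: |R|=1.17561 >1
  x=-2.618: |R|=1.11470 >1
Interval (-2.4444, 0).

(-2.4444, 0).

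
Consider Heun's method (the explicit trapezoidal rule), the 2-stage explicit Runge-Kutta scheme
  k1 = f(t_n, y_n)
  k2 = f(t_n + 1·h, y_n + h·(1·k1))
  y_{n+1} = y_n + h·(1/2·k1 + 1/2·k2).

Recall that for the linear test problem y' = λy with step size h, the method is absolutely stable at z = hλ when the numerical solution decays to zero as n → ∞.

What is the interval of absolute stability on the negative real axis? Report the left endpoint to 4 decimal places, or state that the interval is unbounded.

z∈(-2.0000,0).

Set f=λy, z=hλ:
  order 2, 2-stage ⇒ R(z)=1+z+z^2/2
  (e.g. R(-1.72)=0.75920, |R|=0.75920)

Solve |R(x)|<1 on ℝ⁻.
x=-1.72: |R|=0.7592
|R(-1.74)|=0.7738 |R(-0.87)|=0.5085 |R(-0.79)|=0.5221
Bisect:
  x_lo=-2.5984 |R|=1.7775  x_hi=-0.2837 |R|=0.7566
  mid=-1.44105 |R|=0.59726 →hi
  mid=-2.01974 |R|=1.01993 →lo
  mid=-1.73039 |R|=0.76674 →hi
  mid=-1.87506 |R|=0.88287 →hi
  mid=-1.94740 |R|=0.94878 →hi
  mid=-1.98357 |R|=0.98370 →hi
  mid=-2.00165 |R|=1.00165 →lo
  ...
  [-2.00010,-1.99996] ⇒ x*=-2.0000
Stable set (-2.0000, 0).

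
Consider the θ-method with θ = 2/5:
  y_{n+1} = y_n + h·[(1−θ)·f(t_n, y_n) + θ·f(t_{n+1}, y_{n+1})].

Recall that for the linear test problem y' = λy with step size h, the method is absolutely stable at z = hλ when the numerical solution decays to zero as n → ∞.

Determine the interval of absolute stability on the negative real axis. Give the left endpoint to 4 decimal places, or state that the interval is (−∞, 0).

(-10.0000, 0).

With y'=λy (z=hλ):
  y_{n+1} = y_n + z·[3/5·y_n + 2/5·y_{n+1}] ⇒ (1 − 2/5z)y_{n+1} = (1 + 3/5z)y_n
  ⇒ R(z) = (1 + 3/5z)/(1 − 2/5z).

Need |R(x)|<1, x<0.
x=-1.43: |R|=0.0903
R=−1: 1+3/5x = −1+2/5x ⇒ -1/5x=2 ⇒ x=2/(-1/5)=-10.0000
Confirm numerically:
  x=-9.835: |R|=0.99331 <1
  x=-8.994: |R|=0.95624 <1
  x=-8.801: |R|=0.94695 <1
  x=-8.211: |R|=0.91649 <1
  x=-10.451: |R|=1.01741 >1
  x=-10.224: |R|=1.00880 >1
  x=-10.067: |R|=1.00267 >1
Stable set (-10.0000, 0).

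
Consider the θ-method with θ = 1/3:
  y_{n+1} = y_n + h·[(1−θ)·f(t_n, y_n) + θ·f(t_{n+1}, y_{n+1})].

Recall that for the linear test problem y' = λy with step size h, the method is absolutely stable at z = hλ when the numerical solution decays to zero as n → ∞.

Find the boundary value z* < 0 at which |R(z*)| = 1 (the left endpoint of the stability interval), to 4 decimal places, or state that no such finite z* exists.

Set f=λy, z=hλ:
  y_{n+1} = y_n + z·[2/3·y_n + 1/3·y_{n+1}] ⇒ (1 − 1/3z)y_{n+1} = (1 + 2/3z)y_n
  so R(z) = (1 + 2/3z)/(1 − 1/3z).

Boundary: |R(x)|=1, x<0.
x=-1.38: |R|=0.0548
R=−1: 1+2/3x = −1+1/3x ⇒ -1/3x=2 ⇒ x=2/(-1/3)=-6.0000
Confirm numerically:
  x=-4.529: |R|=0.80462 <1
  x=-3.968: |R|=0.70838 <1
  x=-3.904: |R|=0.69641 <1
  x=-2.432: |R|=0.34315 <1
  x=-6.561: |R|=1.05868 >1
  x=-6.084: |R|=1.00925 >1
So |R|<1 on (-6.0000, 0).

left endpoint -6.0000.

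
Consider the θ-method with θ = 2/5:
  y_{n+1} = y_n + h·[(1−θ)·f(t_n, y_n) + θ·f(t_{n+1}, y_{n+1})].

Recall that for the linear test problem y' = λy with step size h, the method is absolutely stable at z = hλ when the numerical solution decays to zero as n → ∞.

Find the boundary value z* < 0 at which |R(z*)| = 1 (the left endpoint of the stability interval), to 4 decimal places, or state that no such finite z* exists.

Set f=λy, z=hλ:
  y_{n+1} = y_n + z·[3/5·y_n + 2/5·y_{n+1}] ⇒ (1 − 2/5z)y_{n+1} = (1 + 3/5z)y_n
  so R(z) = (1 + 3/5z)/(1 − 2/5z).

Need |R(x)|<1, x<0.
x=-0.88: |R|=0.3491
R=−1: 1+3/5x = −1+2/5x ⇒ -1/5x=2 ⇒ x=2/(-1/5)=-10.0000
Confirm numerically:
  x=-9.205: |R|=0.96604 <1
  x=-8.394: |R|=0.92629 <1
  x=-7.547: |R|=0.87792 <1
  x=-10.440: |R|=1.01700 >1
  x=-10.344: |R|=1.01339 >1
Stable set (-10.0000, 0).

z* = -10.0000.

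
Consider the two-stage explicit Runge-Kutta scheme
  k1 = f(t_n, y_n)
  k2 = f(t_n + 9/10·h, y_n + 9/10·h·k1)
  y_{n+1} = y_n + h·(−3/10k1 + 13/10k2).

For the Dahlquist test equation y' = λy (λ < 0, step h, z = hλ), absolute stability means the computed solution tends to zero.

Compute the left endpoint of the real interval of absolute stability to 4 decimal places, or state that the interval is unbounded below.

On y'=λy, z=hλ:
  k1=λy_n ⇒ h·k1=z·y_n;  k2=λ(1+9/10z)y_n ⇒ h·k2=z(1+9/10z)y_n
  y_{n+1}/y_n = 1 − 3/10z + 13/10z(1+9/10z) = 1 + z + 117/100z²
  R(z) = 1 + z + 117/100z².

Boundary: |R(x)|=1, x<0.
x=-1.73: |R|=2.7717
R=1: x+117/100x²=0 ⇒ x=−100/117=-0.8547; min R=1−1/(4·117/100)=0.7863>−1
Confirm numerically:
  x=-0.730: |R|=0.89349 <1
  x=-0.596: |R|=0.81960 <1
  x=-0.409: |R|=0.78672 <1
  x=-1.393: |R|=1.87733 >1
  x=-1.380: |R|=1.84815 >1
So |R|<1 on (-0.8547, 0).

z* = -0.8547.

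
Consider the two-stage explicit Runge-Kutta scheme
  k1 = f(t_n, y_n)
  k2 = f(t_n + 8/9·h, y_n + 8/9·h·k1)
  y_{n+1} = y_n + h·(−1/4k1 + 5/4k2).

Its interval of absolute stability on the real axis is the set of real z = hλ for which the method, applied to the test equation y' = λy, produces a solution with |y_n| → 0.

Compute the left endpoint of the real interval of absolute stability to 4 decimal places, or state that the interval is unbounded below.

Test eqn y'=λy, z=hλ:
  k1=λy_n ⇒ h·k1=z·y_n;  k2=λ(1+8/9z)y_n ⇒ h·k2=z(1+8/9z)y_n
  y_{n+1}/y_n = 1 − 1/4z + 5/4z(1+8/9z) = 1 + z + 10/9z²
  so R(z) = 1 + z + 10/9z².

Find x<0 with |R(x)|<1.
x=-1.39: |R|=1.7568
R=1: x+10/9x²=0 ⇒ x=−9/10=-0.9000; min R=1−1/(4·10/9)=0.7750>−1
Confirm numerically:
  x=-0.840: |R|=0.94400 <1
  x=-0.761: |R|=0.88247 <1
  x=-0.634: |R|=0.81262 <1
  x=-0.978: |R|=1.08476 >1
  x=-0.921: |R|=1.02149 >1
Stable set (-0.9000, 0).

z* = -0.9000.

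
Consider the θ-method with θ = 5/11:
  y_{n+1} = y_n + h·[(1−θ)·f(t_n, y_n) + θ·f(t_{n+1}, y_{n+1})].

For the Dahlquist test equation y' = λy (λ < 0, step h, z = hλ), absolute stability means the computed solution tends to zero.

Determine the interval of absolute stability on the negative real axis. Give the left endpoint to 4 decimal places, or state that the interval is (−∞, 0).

(-22.0000, 0).

With y'=λy (z=hλ):
  y_{n+1} = y_n + z·[6/11·y_n + 5/11·y_{n+1}] ⇒ (1 − 5/11z)y_{n+1} = (1 + 6/11z)y_n
  R(z) = (1 + 6/11z)/(1 − 5/11z).

Solve |R(x)|<1 on ℝ⁻.
x=-0.74: |R|=0.4463
R=−1: 1+6/11x = −1+5/11x ⇒ -1/11x=2 ⇒ x=2/(-1/11)=-22.0000
Confirm numerically:
  x=-18.472: |R|=0.96587 <1
  x=-16.277: |R|=0.93805 <1
  x=-14.129: |R|=0.90359 <1
  x=-11.349: |R|=0.84278 <1
  x=-22.188: |R|=1.00154 >1
  x=-22.139: |R|=1.00114 >1
Stable set (-22.0000, 0).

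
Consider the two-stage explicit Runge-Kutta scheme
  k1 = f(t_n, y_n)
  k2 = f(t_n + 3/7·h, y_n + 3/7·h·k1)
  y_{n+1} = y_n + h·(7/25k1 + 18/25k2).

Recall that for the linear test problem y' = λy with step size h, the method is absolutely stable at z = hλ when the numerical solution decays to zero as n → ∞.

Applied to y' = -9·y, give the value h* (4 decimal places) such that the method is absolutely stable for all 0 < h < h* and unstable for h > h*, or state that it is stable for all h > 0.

With y'=λy (z=hλ):
  k1=λy_n ⇒ h·k1=z·y_n;  k2=λ(1+3/7z)y_n ⇒ h·k2=z(1+3/7z)y_n
  y_{n+1}/y_n = 1 + 7/25z + 18/25z(1+3/7z) = 1 + z + 54/175z²
  so R(z) = 1 + z + 54/175z².

Boundary: |R(x)|=1, x<0.
x=-0.55: |R|=0.5433
R=1: x+54/175x²=0 ⇒ x=−175/54=-3.2407; min R=1−1/(4·54/175)=0.1898>−1
Confirm numerically:
  x=-3.145: |R|=0.90709 <1
  x=-2.277: |R|=0.32286 <1
  x=-2.066: |R|=0.25109 <1
  x=-1.396: |R|=0.20535 <1
  x=-3.688: |R|=1.50899 >1
  x=-3.598: |R|=1.39664 >1
  x=-3.402: |R|=1.16928 >1
Interval (-3.2407, 0).

(-3.2407,0); λ=-9 ⇒ h* = (175/54)/9 = 0.3601.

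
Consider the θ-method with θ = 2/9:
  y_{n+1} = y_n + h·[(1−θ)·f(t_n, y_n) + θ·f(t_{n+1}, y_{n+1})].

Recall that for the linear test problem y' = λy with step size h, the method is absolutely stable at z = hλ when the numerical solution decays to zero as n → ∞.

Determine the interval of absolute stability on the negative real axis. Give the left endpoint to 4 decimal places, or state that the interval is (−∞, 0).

On y'=λy, z=hλ:
  y_{n+1} = y_n + z·[7/9·y_n + 2/9·y_{n+1}] ⇒ (1 − 2/9z)y_{n+1} = (1 + 7/9z)y_n
  R(z) = (1 + 7/9z)/(1 − 2/9z).

Find x<0 with |R(x)|<1.
x=-1.4: |R|=0.0678
R=−1: 1+7/9x = −1+2/9x ⇒ -5/9x=2 ⇒ x=2/(-5/9)=-3.6000
Confirm numerically:
  x=-3.366: |R|=0.92563 <1
  x=-2.720: |R|=0.69529 <1
  x=-1.518: |R|=0.13509 <1
  x=-4.185: |R|=1.16839 >1
  x=-3.797: |R|=1.05936 >1
  x=-3.663: |R|=1.01929 >1
Interval (-3.6000, 0).

(-3.6000, 0).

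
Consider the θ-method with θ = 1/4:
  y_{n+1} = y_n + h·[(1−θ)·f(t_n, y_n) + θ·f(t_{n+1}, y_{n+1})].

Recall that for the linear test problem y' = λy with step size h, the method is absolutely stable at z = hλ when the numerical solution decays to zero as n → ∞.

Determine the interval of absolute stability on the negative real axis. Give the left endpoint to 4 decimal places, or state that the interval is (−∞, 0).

z∈(-4.0000,0).

Set f=λy, z=hλ:
  y_{n+1} = y_n + z·[3/4·y_n + 1/4·y_{n+1}] ⇒ (1 − 1/4z)y_{n+1} = (1 + 3/4z)y_n
  so R(z) = (1 + 3/4z)/(1 − 1/4z).

Find x<0 with |R(x)|<1.
x=-1.56: |R|=0.1223
R=−1: 1+3/4x = −1+1/4x ⇒ -1/2x=2 ⇒ x=2/(-1/2)=-4.0000
Confirm numerically:
  x=-3.841: |R|=0.95944 <1
  x=-3.660: |R|=0.91123 <1
  x=-3.067: |R|=0.73596 <1
  x=-2.834: |R|=0.65876 <1
  x=-4.550: |R|=1.12865 >1
  x=-4.422: |R|=1.10021 >1
  x=-4.407: |R|=1.09682 >1
So |R|<1 on (-4.0000, 0).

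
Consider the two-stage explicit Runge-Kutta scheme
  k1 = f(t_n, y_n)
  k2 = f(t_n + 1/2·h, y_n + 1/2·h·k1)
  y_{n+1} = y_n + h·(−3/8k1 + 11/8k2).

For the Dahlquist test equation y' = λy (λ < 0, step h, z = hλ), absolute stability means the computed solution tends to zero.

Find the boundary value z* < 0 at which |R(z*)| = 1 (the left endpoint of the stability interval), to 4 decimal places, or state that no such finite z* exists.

On y'=λy, z=hλ:
  k1=λy_n ⇒ h·k1=z·y_n;  k2=λ(1+1/2z)y_n ⇒ h·k2=z(1+1/2z)y_n
  y_{n+1}/y_n = 1 − 3/8z + 11/8z(1+1/2z) = 1 + z + 11/16z²
  ⇒ R(z) = 1 + z + 11/16z².

Need |R(x)|<1, x<0.
x=-1.37: |R|=0.9204
R=1: x+11/16x²=0 ⇒ x=−16/11=-1.4545; min R=1−1/(4·11/16)=0.6364>−1
Confirm numerically:
  x=-0.946: |R|=0.66925 <1
  x=-0.751: |R|=0.63675 <1
  x=-0.603: |R|=0.64698 <1
  x=-1.657: |R|=1.23063 >1
  x=-1.559: |R|=1.11196 >1
Interval (-1.4545, 0).

left endpoint -1.4545.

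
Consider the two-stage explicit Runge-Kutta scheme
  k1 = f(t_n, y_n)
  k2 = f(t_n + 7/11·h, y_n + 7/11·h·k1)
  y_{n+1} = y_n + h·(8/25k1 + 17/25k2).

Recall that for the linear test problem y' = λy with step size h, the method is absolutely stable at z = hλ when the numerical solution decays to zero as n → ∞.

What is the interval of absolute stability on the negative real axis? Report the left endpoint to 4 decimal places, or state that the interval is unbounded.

Test eqn y'=λy, z=hλ:
  k1=λy_n ⇒ h·k1=z·y_n;  k2=λ(1+7/11z)y_n ⇒ h·k2=z(1+7/11z)y_n
  y_{n+1}/y_n = 1 + 8/25z + 17/25z(1+7/11z) = 1 + z + 119/275z²
  so R(z) = 1 + z + 119/275z².

Need |R(x)|<1, x<0.
x=-1.27: |R|=0.4279
R=1: x+119/275x²=0 ⇒ x=−275/119=-2.3109; min R=1−1/(4·119/275)=0.4223>−1
Confirm numerically:
  x=-1.104: |R|=0.42341 <1
  x=-1.014: |R|=0.43093 <1
  x=-0.990: |R|=0.43412 <1
  x=-2.711: |R|=1.46934 >1
  x=-2.687: |R|=1.43728 >1
  x=-2.546: |R|=1.25899 >1
Interval (-2.3109, 0).

(-2.3109, 0).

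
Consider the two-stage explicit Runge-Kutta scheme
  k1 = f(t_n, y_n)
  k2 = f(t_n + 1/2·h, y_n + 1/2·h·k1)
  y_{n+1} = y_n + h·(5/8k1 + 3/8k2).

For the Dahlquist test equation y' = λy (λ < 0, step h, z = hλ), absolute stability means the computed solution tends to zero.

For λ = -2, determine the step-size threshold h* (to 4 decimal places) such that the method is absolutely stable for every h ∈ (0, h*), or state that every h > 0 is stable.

(-5.3333,0); λ=-2 ⇒ h* = (16/3)/2 = 2.6667.

Test eqn y'=λy, z=hλ:
  k1=λy_n ⇒ h·k1=z·y_n;  k2=λ(1+1/2z)y_n ⇒ h·k2=z(1+1/2z)y_n
  y_{n+1}/y_n = 1 + 5/8z + 3/8z(1+1/2z) = 1 + z + 3/16z²
  so R(z) = 1 + z + 3/16z².

Need |R(x)|<1, x<0.
x=-0.58: |R|=0.4831
R=1: x+3/16x²=0 ⇒ x=−16/3=-5.3333; min R=1−1/(4·3/16)=-0.3333>−1
Confirm numerically:
  x=-4.306: |R|=0.17056 <1
  x=-3.789: |R|=0.09715 <1
  x=-2.850: |R|=0.32703 <1
  x=-2.243: |R|=0.29968 <1
  x=-5.801: |R|=1.50868 >1
  x=-5.647: |R|=1.33211 >1
Interval (-5.3333, 0).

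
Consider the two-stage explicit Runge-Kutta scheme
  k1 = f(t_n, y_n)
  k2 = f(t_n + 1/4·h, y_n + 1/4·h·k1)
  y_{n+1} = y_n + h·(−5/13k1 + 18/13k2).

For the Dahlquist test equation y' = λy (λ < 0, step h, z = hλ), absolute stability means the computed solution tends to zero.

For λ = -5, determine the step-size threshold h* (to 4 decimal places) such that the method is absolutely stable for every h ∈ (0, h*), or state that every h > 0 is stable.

Set f=λy, z=hλ:
  k1=λy_n ⇒ h·k1=z·y_n;  k2=λ(1+1/4z)y_n ⇒ h·k2=z(1+1/4z)y_n
  y_{n+1}/y_n = 1 − 5/13z + 18/13z(1+1/4z) = 1 + z + 9/26z²
  so R(z) = 1 + z + 9/26z².

Find x<0 with |R(x)|<1.
x=-1.41: |R|=0.2782
R=1: x+9/26x²=0 ⇒ x=−26/9=-2.8889; min R=1−1/(4·9/26)=0.2778>−1
Confirm numerically:
  x=-2.770: |R|=0.88600 <1
  x=-2.240: |R|=0.49686 <1
  x=-2.228: |R|=0.49030 <1
  x=-1.438: |R|=0.27779 <1
  x=-3.081: |R|=1.20489 >1
  x=-2.954: |R|=1.06658 >1
Stable set (-2.8889, 0).

(-2.8889,0); λ=-5 ⇒ h* = (26/9)/5 = 0.5778.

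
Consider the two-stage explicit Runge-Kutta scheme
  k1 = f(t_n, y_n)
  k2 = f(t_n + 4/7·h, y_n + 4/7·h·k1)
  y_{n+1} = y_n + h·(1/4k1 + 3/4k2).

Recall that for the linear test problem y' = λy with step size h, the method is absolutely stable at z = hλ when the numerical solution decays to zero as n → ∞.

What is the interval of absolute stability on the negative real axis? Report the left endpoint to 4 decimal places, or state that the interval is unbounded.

z∈(-2.3333,0).

Set f=λy, z=hλ:
  k1=λy_n ⇒ h·k1=z·y_n;  k2=λ(1+4/7z)y_n ⇒ h·k2=z(1+4/7z)y_n
  y_{n+1}/y_n = 1 + 1/4z + 3/4z(1+4/7z) = 1 + z + 3/7z²
  Hence R(z) = 1 + z + 3/7z².

Find x<0 with |R(x)|<1.
x=-1.32: |R|=0.4267
R=1: x+3/7x²=0 ⇒ x=−7/3=-2.3333; min R=1−1/(4·3/7)=0.4167>−1
Confirm numerically:
  x=-2.003: |R|=0.71643 <1
  x=-1.856: |R|=0.62032 <1
  x=-1.403: |R|=0.44060 <1
  x=-1.159: |R|=0.41669 <1
  x=-2.577: |R|=1.26911 >1
  x=-2.412: |R|=1.08132 >1
  x=-2.408: |R|=1.07706 >1
So |R|<1 on (-2.3333, 0).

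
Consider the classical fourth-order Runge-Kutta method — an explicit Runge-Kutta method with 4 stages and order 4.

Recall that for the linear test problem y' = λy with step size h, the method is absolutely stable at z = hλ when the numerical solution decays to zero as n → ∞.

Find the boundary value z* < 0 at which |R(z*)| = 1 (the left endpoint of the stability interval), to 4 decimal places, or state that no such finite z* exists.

z* = -2.7853.

With y'=λy (z=hλ):
  order 4, 4-stage ⇒ R(z)=1+z+z^2/2+z^3/6+z^4/24
  (e.g. R(-1.14)=0.33325, |R|=0.33325)

Need |R(x)|<1, x<0.
x=-1.14: |R|=0.3332
|R(-1.58)|=0.2705 |R(-1.55)|=0.2711 |R(-1.02)|=0.3684
Bisect:
  x_lo=-3.3771 |R|=2.3257  x_hi=-0.1465 |R|=0.8638
  mid=-1.76178 |R|=0.28018 →hi
  mid=-2.56944 |R|=0.72043 →hi
  mid=-2.97327 |R|=1.32243 →lo
  mid=-2.77135 |R|=0.97919 →hi
  mid=-2.87231 |R|=1.13932 →lo
  mid=-2.82183 |R|=1.05650 →lo
  mid=-2.79659 |R|=1.01717 →lo
  mid=-2.78397 |R|=0.99801 →hi
  ...
  [-2.78535,-2.78516] ⇒ x*=-2.7853
Interval (-2.7853, 0).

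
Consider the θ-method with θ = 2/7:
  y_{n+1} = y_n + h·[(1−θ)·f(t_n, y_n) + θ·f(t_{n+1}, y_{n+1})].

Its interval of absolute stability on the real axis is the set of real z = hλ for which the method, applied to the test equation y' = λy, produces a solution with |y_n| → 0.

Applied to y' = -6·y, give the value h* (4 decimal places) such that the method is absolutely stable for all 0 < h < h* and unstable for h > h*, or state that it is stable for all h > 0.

(-4.6667,0); λ=-6 ⇒ h* = (14/3)/6 = 0.7778.

Set f=λy, z=hλ:
  y_{n+1} = y_n + z·[5/7·y_n + 2/7·y_{n+1}] ⇒ (1 − 2/7z)y_{n+1} = (1 + 5/7z)y_n
  Hence R(z) = (1 + 5/7z)/(1 − 2/7z).

Solve |R(x)|<1 on ℝ⁻.
x=-0.67: |R|=0.4376
R=−1: 1+5/7x = −1+2/7x ⇒ -3/7x=2 ⇒ x=2/(-3/7)=-4.6667
Confirm numerically:
  x=-4.483: |R|=0.96549 <1
  x=-3.879: |R|=0.83988 <1
  x=-2.150: |R|=0.33186 <1
  x=-4.777: |R|=1.02000 >1
  x=-4.732: |R|=1.01190 >1
So |R|<1 on (-4.6667, 0).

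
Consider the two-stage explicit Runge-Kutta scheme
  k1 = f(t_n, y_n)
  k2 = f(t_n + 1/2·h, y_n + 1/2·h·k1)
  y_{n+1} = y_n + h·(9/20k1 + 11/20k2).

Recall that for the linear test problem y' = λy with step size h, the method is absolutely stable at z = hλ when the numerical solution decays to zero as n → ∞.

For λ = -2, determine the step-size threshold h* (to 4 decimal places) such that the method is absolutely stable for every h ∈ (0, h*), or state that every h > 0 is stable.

Test eqn y'=λy, z=hλ:
  k1=λy_n ⇒ h·k1=z·y_n;  k2=λ(1+1/2z)y_n ⇒ h·k2=z(1+1/2z)y_n
  y_{n+1}/y_n = 1 + 9/20z + 11/20z(1+1/2z) = 1 + z + 11/40z²
  ⇒ R(z) = 1 + z + 11/40z².

Find x<0 with |R(x)|<1.
x=-0.77: |R|=0.3930
R=1: x+11/40x²=0 ⇒ x=−40/11=-3.6364; min R=1−1/(4·11/40)=0.0909>−1
Confirm numerically:
  x=-3.489: |R|=0.85861 <1
  x=-2.902: |R|=0.41394 <1
  x=-2.826: |R|=0.37023 <1
  x=-2.128: |R|=0.11731 <1
  x=-4.178: |R|=1.62231 >1
  x=-3.763: |R|=1.13105 >1
So |R|<1 on (-3.6364, 0).

(-3.6364,0); λ=-2 ⇒ h* = (40/11)/2 = 1.8182.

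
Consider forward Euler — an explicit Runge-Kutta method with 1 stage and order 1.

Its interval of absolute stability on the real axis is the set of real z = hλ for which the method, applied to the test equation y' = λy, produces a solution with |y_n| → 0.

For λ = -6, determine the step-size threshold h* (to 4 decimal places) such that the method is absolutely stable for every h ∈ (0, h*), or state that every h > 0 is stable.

Test eqn y'=λy, z=hλ:
  order 1, 1-stage ⇒ R(z)=1+z
  (e.g. R(-1.19)=-0.19000, |R|=0.19000)

Solve |R(x)|<1 on ℝ⁻.
x=-1.19: |R|=0.1900
|R(-1.89)|=0.8900 |R(-1.67)|=0.6700 |R(-1.27)|=0.2700
Bisect:
  x_lo=-2.7313 |R|=1.7313  x_hi=-0.0647 |R|=0.9353
  mid=-1.39799 |R|=0.39799 →hi
  mid=-2.06462 |R|=1.06462 →lo
  mid=-1.73131 |R|=0.73131 →hi
  mid=-1.89797 |R|=0.89797 →hi
  mid=-1.98130 |R|=0.98130 →hi
  mid=-2.02296 |R|=1.02296 →lo
  mid=-2.00213 |R|=1.00213 →lo
  ...
  [-2.00001,-1.99985] ⇒ x*=-2.0000
Stable set (-2.0000, 0).

(-2.0000,0); λ=-6 ⇒ h* = 0.3333.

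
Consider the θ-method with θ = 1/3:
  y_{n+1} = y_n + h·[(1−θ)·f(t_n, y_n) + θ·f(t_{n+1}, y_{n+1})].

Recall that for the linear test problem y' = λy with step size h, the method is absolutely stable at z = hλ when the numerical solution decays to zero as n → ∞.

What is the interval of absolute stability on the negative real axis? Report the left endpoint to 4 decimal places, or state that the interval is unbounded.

(-6.0000, 0).

With y'=λy (z=hλ):
  y_{n+1} = y_n + z·[2/3·y_n + 1/3·y_{n+1}] ⇒ (1 − 1/3z)y_{n+1} = (1 + 2/3z)y_n
  so R(z) = (1 + 2/3z)/(1 − 1/3z).

Find x<0 with |R(x)|<1.
x=-1.45: |R|=0.0225
R=−1: 1+2/3x = −1+1/3x ⇒ -1/3x=2 ⇒ x=2/(-1/3)=-6.0000
Confirm numerically:
  x=-5.792: |R|=0.97634 <1
  x=-5.196: |R|=0.90190 <1
  x=-3.415: |R|=0.59704 <1
  x=-6.547: |R|=1.05730 >1
  x=-6.264: |R|=1.02850 >1
  x=-6.118: |R|=1.01294 >1
Interval (-6.0000, 0).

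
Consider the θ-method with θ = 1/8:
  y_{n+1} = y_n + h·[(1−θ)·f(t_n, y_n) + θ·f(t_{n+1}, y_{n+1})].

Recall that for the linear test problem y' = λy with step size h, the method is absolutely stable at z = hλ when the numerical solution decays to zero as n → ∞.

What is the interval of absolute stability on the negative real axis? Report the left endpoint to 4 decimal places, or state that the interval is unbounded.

With y'=λy (z=hλ):
  y_{n+1} = y_n + z·[7/8·y_n + 1/8·y_{n+1}] ⇒ (1 − 1/8z)y_{n+1} = (1 + 7/8z)y_n
  so R(z) = (1 + 7/8z)/(1 − 1/8z).

Boundary: |R(x)|=1, x<0.
x=-1.71: |R|=0.4089
R=−1: 1+7/8x = −1+1/8x ⇒ -3/4x=2 ⇒ x=2/(-3/4)=-2.6667
Confirm numerically:
  x=-1.740: |R|=0.42916 <1
  x=-1.489: |R|=0.25535 <1
  x=-1.433: |R|=0.21531 <1
  x=-3.191: |R|=1.28112 >1
  x=-3.094: |R|=1.23112 >1
So |R|<1 on (-2.6667, 0).

z∈(-2.6667,0).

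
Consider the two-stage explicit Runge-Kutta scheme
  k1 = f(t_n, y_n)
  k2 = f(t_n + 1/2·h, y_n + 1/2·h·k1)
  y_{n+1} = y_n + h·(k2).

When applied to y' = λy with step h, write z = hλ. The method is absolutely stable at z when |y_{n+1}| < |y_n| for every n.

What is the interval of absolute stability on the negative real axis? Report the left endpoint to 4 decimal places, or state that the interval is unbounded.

z∈(-2.0000,0).

On y'=λy, z=hλ:
  k1=λy_n ⇒ h·k1=z·y_n;  k2=λ(1+1/2z)y_n ⇒ h·k2=z(1+1/2z)y_n
  y_{n+1}/y_n = 1 + z(1+1/2z) = 1 + z + 1/2z²
  Hence R(z) = 1 + z + 1/2z².

Solve |R(x)|<1 on ℝ⁻.
x=-1.59: |R|=0.6741
R=1: x+1/2x²=0 ⇒ x=−2=-2.0000; min R=1−1/(4·1/2)=0.5000>−1
Confirm numerically:
  x=-1.854: |R|=0.86466 <1
  x=-1.798: |R|=0.81840 <1
  x=-1.557: |R|=0.65512 <1
  x=-2.595: |R|=1.77201 >1
  x=-2.529: |R|=1.66892 >1
So |R|<1 on (-2.0000, 0).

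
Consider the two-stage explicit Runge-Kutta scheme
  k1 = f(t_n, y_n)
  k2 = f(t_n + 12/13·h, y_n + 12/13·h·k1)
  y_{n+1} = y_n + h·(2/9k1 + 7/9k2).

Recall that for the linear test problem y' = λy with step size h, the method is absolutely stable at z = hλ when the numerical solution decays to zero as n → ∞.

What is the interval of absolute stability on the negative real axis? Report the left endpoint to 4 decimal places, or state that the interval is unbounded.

With y'=λy (z=hλ):
  k1=λy_n ⇒ h·k1=z·y_n;  k2=λ(1+12/13z)y_n ⇒ h·k2=z(1+12/13z)y_n
  y_{n+1}/y_n = 1 + 2/9z + 7/9z(1+12/13z) = 1 + z + 28/39z²
  ⇒ R(z) = 1 + z + 28/39z².

Need |R(x)|<1, x<0.
x=-0.38: |R|=0.7237
R=1: x+28/39x²=0 ⇒ x=−39/28=-1.3929; min R=1−1/(4·28/39)=0.6518>−1
Confirm numerically:
  x=-0.984: |R|=0.71116 <1
  x=-0.943: |R|=0.69544 <1
  x=-0.620: |R|=0.65598 <1
  x=-1.931: |R|=1.74606 >1
  x=-1.665: |R|=1.32532 >1
Stable set (-1.3929, 0).

z∈(-1.3929,0).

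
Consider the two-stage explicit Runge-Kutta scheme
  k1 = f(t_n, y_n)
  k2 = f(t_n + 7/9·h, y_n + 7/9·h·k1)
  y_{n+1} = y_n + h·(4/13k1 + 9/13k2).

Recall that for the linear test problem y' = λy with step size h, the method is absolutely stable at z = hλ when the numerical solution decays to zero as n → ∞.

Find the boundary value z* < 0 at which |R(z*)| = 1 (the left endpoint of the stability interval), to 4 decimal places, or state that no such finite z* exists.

Set f=λy, z=hλ:
  k1=λy_n ⇒ h·k1=z·y_n;  k2=λ(1+7/9z)y_n ⇒ h·k2=z(1+7/9z)y_n
  y_{n+1}/y_n = 1 + 4/13z + 9/13z(1+7/9z) = 1 + z + 7/13z²
  R(z) = 1 + z + 7/13z².

Find x<0 with |R(x)|<1.
x=-1.51: |R|=0.7177
R=1: x+7/13x²=0 ⇒ x=−13/7=-1.8571; min R=1−1/(4·7/13)=0.5357>−1
Confirm numerically:
  x=-1.583: |R|=0.76632 <1
  x=-1.566: |R|=0.75450 <1
  x=-1.246: |R|=0.58997 <1
  x=-1.205: |R|=0.57686 <1
  x=-2.456: |R|=1.79197 >1
  x=-2.284: |R|=1.52497 >1
  x=-2.260: |R|=1.49025 >1
So |R|<1 on (-1.8571, 0).

left endpoint -1.8571.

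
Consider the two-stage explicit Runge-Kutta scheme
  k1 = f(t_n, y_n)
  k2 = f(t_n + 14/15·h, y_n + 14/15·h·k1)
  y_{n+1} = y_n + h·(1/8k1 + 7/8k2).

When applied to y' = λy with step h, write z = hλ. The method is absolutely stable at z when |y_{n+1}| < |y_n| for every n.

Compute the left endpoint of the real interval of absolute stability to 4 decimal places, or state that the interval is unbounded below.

z* = -1.2245.

With y'=λy (z=hλ):
  k1=λy_n ⇒ h·k1=z·y_n;  k2=λ(1+14/15z)y_n ⇒ h·k2=z(1+14/15z)y_n
  y_{n+1}/y_n = 1 + 1/8z + 7/8z(1+14/15z) = 1 + z + 49/60z²
  R(z) = 1 + z + 49/60z².

Solve |R(x)|<1 on ℝ⁻.
x=-1.42: |R|=1.2267
R=1: x+49/60x²=0 ⇒ x=−60/49=-1.2245; min R=1−1/(4·49/60)=0.6939>−1
Confirm numerically:
  x=-1.188: |R|=0.96460 <1
  x=-1.140: |R|=0.92134 <1
  x=-0.977: |R|=0.80253 <1
  x=-1.807: |R|=1.85962 >1
  x=-1.757: |R|=1.76409 >1
Interval (-1.2245, 0).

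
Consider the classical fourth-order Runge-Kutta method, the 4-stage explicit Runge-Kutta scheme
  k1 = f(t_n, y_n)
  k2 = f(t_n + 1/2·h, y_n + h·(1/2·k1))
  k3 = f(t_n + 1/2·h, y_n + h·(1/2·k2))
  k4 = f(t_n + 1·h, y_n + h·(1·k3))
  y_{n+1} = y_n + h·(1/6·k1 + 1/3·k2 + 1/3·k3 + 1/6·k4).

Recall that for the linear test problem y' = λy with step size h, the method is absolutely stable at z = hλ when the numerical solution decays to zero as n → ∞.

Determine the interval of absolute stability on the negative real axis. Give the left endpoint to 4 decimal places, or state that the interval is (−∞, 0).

z∈(-2.7853,0).

Set f=λy, z=hλ:
  order 4, 4-stage ⇒ R(z)=1+z+z^2/2+z^3/6+z^4/24
  (e.g. R(-0.47)=0.62518, |R|=0.62518)

Boundary: |R(x)|=1, x<0.
x=-0.47: |R|=0.6252
|R(-3.06)|=1.4996 |R(-1.09)|=0.3470 |R(-0.92)|=0.4033
Bisect:
  x_lo=-3.2148 |R|=1.8656  x_hi=-0.0889 |R|=0.9150
  mid=-1.65181 |R|=0.27147 →hi
  mid=-2.43329 |R|=0.58666 →hi
  mid=-2.82402 |R|=1.05998 →lo
  mid=-2.62865 |R|=0.78840 →hi
  mid=-2.72634 |R|=0.91469 →hi
  mid=-2.77518 |R|=0.98486 →hi
  mid=-2.79960 |R|=1.02179 →lo
  mid=-2.78739 |R|=1.00317 →lo
  mid=-2.78129 |R|=0.99398 →hi
  mid=-2.78434 |R|=0.99856 →hi
  ...
  [-2.78548,-2.78529] ⇒ x*=-2.7853
So |R|<1 on (-2.7853, 0).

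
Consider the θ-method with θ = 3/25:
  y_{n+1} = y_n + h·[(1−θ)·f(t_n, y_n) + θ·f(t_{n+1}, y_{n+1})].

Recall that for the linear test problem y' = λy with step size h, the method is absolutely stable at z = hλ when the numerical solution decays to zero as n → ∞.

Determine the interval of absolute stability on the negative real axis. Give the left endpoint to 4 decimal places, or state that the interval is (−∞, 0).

z∈(-2.6316,0).

Set f=λy, z=hλ:
  y_{n+1} = y_n + z·[22/25·y_n + 3/25·y_{n+1}] ⇒ (1 − 3/25z)y_{n+1} = (1 + 22/25z)y_n
  R(z) = (1 + 22/25z)/(1 − 3/25z).

Need |R(x)|<1, x<0.
x=-0.69: |R|=0.3628
R=−1: 1+22/25x = −1+3/25x ⇒ -19/25x=2 ⇒ x=2/(-19/25)=-2.6316
Confirm numerically:
  x=-2.463: |R|=0.90111 <1
  x=-1.719: |R|=0.42504 <1
  x=-1.444: |R|=0.23074 <1
  x=-3.224: |R|=1.32464 >1
  x=-3.042: |R|=1.22851 >1
  x=-2.933: |R|=1.16944 >1
Interval (-2.6316, 0).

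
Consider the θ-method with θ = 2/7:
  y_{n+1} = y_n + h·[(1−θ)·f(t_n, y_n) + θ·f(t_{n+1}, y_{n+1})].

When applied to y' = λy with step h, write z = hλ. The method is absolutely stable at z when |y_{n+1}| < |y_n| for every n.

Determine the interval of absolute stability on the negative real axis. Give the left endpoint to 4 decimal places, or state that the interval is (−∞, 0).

(-4.6667, 0).

Set f=λy, z=hλ:
  y_{n+1} = y_n + z·[5/7·y_n + 2/7·y_{n+1}] ⇒ (1 − 2/7z)y_{n+1} = (1 + 5/7z)y_n
  Hence R(z) = (1 + 5/7z)/(1 − 2/7z).

Find x<0 with |R(x)|<1.
x=-1.66: |R|=0.1260
R=−1: 1+5/7x = −1+2/7x ⇒ -3/7x=2 ⇒ x=2/(-3/7)=-4.6667
Confirm numerically:
  x=-3.542: |R|=0.76044 <1
  x=-3.459: |R|=0.73969 <1
  x=-3.270: |R|=0.69055 <1
  x=-5.191: |R|=1.09050 >1
  x=-5.143: |R|=1.08267 >1
  x=-4.856: |R|=1.03399 >1
So |R|<1 on (-4.6667, 0).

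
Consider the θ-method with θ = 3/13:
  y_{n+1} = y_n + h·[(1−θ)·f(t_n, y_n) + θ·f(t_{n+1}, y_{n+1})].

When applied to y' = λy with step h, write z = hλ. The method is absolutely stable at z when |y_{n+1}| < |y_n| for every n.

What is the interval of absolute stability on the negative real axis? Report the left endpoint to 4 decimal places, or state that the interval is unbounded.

With y'=λy (z=hλ):
  y_{n+1} = y_n + z·[10/13·y_n + 3/13·y_{n+1}] ⇒ (1 − 3/13z)y_{n+1} = (1 + 10/13z)y_n
  R(z) = (1 + 10/13z)/(1 − 3/13z).

Need |R(x)|<1, x<0.
x=-1.73: |R|=0.2364
R=−1: 1+10/13x = −1+3/13x ⇒ -7/13x=2 ⇒ x=2/(-7/13)=-3.7143
Confirm numerically:
  x=-3.526: |R|=0.94410 <1
  x=-3.437: |R|=0.91673 <1
  x=-2.262: |R|=0.48620 <1
  x=-3.772: |R|=1.01661 >1
  x=-3.753: |R|=1.01117 >1
Stable set (-3.7143, 0).

(-3.7143, 0).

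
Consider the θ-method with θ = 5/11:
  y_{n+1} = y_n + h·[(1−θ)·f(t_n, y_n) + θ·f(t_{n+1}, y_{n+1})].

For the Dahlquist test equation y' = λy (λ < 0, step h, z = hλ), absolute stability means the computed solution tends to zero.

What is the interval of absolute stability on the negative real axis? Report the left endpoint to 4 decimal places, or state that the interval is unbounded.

Test eqn y'=λy, z=hλ:
  y_{n+1} = y_n + z·[6/11·y_n + 5/11·y_{n+1}] ⇒ (1 − 5/11z)y_{n+1} = (1 + 6/11z)y_n
  Hence R(z) = (1 + 6/11z)/(1 − 5/11z).

Boundary: |R(x)|=1, x<0.
x=-0.49: |R|=0.5993
R=−1: 1+6/11x = −1+5/11x ⇒ -1/11x=2 ⇒ x=2/(-1/11)=-22.0000
Confirm numerically:
  x=-15.110: |R|=0.92039 <1
  x=-13.933: |R|=0.89999 <1
  x=-13.205: |R|=0.88582 <1
  x=-10.076: |R|=0.80573 <1
  x=-22.511: |R|=1.00414 >1
  x=-22.327: |R|=1.00267 >1
  x=-22.231: |R|=1.00189 >1
Stable set (-22.0000, 0).

z∈(-22.0000,0).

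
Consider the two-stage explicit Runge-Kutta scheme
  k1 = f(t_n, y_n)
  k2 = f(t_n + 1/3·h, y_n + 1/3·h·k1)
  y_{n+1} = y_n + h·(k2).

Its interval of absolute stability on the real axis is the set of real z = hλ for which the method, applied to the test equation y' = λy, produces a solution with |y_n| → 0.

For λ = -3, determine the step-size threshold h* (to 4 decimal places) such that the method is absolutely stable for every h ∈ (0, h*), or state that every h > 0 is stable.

On y'=λy, z=hλ:
  k1=λy_n ⇒ h·k1=z·y_n;  k2=λ(1+1/3z)y_n ⇒ h·k2=z(1+1/3z)y_n
  y_{n+1}/y_n = 1 + z(1+1/3z) = 1 + z + 1/3z²
  ⇒ R(z) = 1 + z + 1/3z².

Solve |R(x)|<1 on ℝ⁻.
x=-1.06: |R|=0.3145
R=1: x+1/3x²=0 ⇒ x=−3=-3.0000; min R=1−1/(4·1/3)=0.2500>−1
Confirm numerically:
  x=-2.905: |R|=0.90801 <1
  x=-2.394: |R|=0.51641 <1
  x=-2.379: |R|=0.50755 <1
  x=-1.620: |R|=0.25480 <1
  x=-3.279: |R|=1.30495 >1
  x=-3.218: |R|=1.23384 >1
So |R|<1 on (-3.0000, 0).

(-3.0000,0); λ=-3 ⇒ h* = (3)/3 = 1.0000.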